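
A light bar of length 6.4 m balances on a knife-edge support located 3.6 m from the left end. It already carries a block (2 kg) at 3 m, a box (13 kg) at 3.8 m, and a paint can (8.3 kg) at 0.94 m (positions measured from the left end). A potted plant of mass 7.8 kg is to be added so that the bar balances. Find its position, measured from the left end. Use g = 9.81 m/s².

About the knife-edge support (at 3.6 m from the left end):
Block: 2 × 9.81 = 19.62 N down at 3 m → arm 0.6 m, τ = 19.62 × 0.6 = 11.77 N·m counterclockwise.
Box: 13 × 9.81 = 127.5 N down at 3.8 m → arm 0.2 m, τ = 127.5 × 0.2 = 25.5 N·m clockwise.
Paint can: 8.3 × 9.81 = 81.42 N down at 0.94 m → arm 2.66 m, τ = 81.42 × 2.66 = 216.6 N·m counterclockwise.
Net moment of existing loads = 202.9 N·m counterclockwise.
The potted plant weighs 7.8 × 9.81 = 76.52 N and must supply an equal clockwise moment, so its lever arm about the knife-edge support is 202.9 / 76.52 = 2.65 m.
That puts it at 3.6 + 2.65 = 6.25 m from the left end.

x ≈ 6.25 m from the left end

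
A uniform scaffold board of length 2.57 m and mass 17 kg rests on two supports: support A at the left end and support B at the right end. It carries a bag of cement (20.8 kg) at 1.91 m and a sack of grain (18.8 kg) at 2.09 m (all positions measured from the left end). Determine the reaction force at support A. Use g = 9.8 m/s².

Take moments about support B.
Beam weight: 17 × 9.8 = 166.6 N down at 1.285 m → arm 1.285 m, τ = 166.6 × 1.285 = 214.1 N·m counterclockwise.
Bag of cement: 20.8 × 9.8 = 203.8 N down at 1.91 m → arm 0.66 m, τ = 203.8 × 0.66 = 134.5 N·m counterclockwise.
Sack of grain: 18.8 × 9.8 = 184.2 N down at 2.09 m → arm 0.48 m, τ = 184.2 × 0.48 = 88.42 N·m counterclockwise.
Net load moment about support B = 437 N·m counterclockwise.
Reaction R at support A is upward at 0 m, arm 2.57 m → moment R × 2.57 clockwise.
Balancing moments: R × 2.57 = 437, giving R = 170 N.

R_A ≈ 170 N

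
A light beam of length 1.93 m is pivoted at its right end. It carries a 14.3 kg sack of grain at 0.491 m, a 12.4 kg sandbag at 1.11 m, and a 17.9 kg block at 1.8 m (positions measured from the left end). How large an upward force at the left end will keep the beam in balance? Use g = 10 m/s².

Sum moments about the right end (the unknown pivot reaction has zero arm there).
Sack of grain: 14.3 × 10 = 143 N down at 0.491 m → arm 1.439 m, τ = 143 × 1.439 = 205.8 N·m counterclockwise.
Sandbag: 12.4 × 10 = 124 N down at 1.11 m → arm 0.82 m, τ = 124 × 0.82 = 101.7 N·m counterclockwise.
Block: 17.9 × 10 = 179 N down at 1.8 m → arm 0.13 m, τ = 179 × 0.13 = 23.27 N·m counterclockwise.
Net moment of the loads = 330.8 N·m counterclockwise.
The upward force F acts at the left end, arm 1.93 m, giving F × 1.93 clockwise.
Στ = 0 ⇒ F × 1.93 = 330.8 ⇒ F = 330.8 / 1.93 = 171 N.

F ≈ 171 N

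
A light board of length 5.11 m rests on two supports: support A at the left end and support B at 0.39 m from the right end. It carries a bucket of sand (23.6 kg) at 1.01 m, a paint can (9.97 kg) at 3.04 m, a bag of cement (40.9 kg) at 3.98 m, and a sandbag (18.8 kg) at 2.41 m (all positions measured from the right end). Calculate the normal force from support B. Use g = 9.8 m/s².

About support A:
Bucket of sand: 23.6 × 9.8 = 231.3 N down at 1.01 m → arm 4.1 m, τ = 231.3 × 4.1 = 948.3 N·m clockwise.
Paint can: 9.97 × 9.8 = 97.71 N down at 3.04 m → arm 2.07 m, τ = 97.71 × 2.07 = 202.3 N·m clockwise.
Bag of cement: 40.9 × 9.8 = 400.8 N down at 3.98 m → arm 1.13 m, τ = 400.8 × 1.13 = 452.9 N·m clockwise.
Sandbag: 18.8 × 9.8 = 184.2 N down at 2.41 m → arm 2.7 m, τ = 184.2 × 2.7 = 497.3 N·m clockwise.
Net load moment about support A = 2101 N·m clockwise.
Reaction R at support B is upward at 0.39 m, arm 4.72 m → moment R × 4.72 counterclockwise.
Balancing moments: R × 4.72 = 2101, giving R = 445 N.

R_B ≈ 445 N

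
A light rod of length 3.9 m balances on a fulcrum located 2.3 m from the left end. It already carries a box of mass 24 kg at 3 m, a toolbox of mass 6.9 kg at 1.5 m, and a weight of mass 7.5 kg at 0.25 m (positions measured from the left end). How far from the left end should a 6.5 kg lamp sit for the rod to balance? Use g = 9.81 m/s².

x ≈ 2.93 m from the left end

About the fulcrum (at 2.3 m from the left end):
Box: 24 × 9.81 = 235.4 N down at 3 m → arm 0.7 m, τ = 235.4 × 0.7 = 164.8 N·m clockwise.
Toolbox: 6.9 × 9.81 = 67.69 N down at 1.5 m → arm 0.8 m, τ = 67.69 × 0.8 = 54.15 N·m counterclockwise.
Weight: 7.5 × 9.81 = 73.58 N down at 0.25 m → arm 2.05 m, τ = 73.58 × 2.05 = 150.8 N·m counterclockwise.
Net moment of existing loads = 40.15 N·m counterclockwise.
The lamp weighs 6.5 × 9.81 = 63.77 N and must supply an equal clockwise moment, so its lever arm about the fulcrum is 40.15 / 63.77 = 0.63 m.
That puts it at 2.3 + 0.63 = 2.93 m from the left end.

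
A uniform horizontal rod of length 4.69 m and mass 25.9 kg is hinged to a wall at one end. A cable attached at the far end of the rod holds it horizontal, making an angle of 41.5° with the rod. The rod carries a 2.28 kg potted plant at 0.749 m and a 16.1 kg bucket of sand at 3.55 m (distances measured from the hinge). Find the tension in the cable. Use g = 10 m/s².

T ≈ 385 N

Take moments about the hinge.
Beam weight: 25.9 × 10 = 259 N down at 2.345 m → arm 2.345 m, τ = 259 × 2.345 = 607.4 N·m clockwise.
Potted plant: 2.28 × 10 = 22.8 N down at 0.749 m → arm 0.749 m, τ = 22.8 × 0.749 = 17.08 N·m clockwise.
Bucket of sand: 16.1 × 10 = 161 N down at 3.55 m → arm 3.55 m, τ = 161 × 3.55 = 571.5 N·m clockwise.
Total clockwise load moment = 1196 N·m.
The cable tension T acts at 4.69 m; only its component perpendicular to the rod, T sinθ, produces torque. sin 41.5° = 0.6626.
Setting net torque to zero: T × 4.69 × 0.6626 = 1196 → T = 1196 / 3.108 = 385 N.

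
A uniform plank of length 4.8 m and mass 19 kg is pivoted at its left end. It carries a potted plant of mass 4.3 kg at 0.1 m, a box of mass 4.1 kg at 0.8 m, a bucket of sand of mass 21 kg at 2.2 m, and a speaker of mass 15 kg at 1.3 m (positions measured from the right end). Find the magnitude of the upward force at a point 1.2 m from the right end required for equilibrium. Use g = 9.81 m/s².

Sum moments about the left end (the unknown pivot reaction has zero arm there).
Beam weight: 19 × 9.81 = 186.4 N down at 2.4 m → arm 2.4 m, τ = 186.4 × 2.4 = 447.4 N·m clockwise.
Potted plant: 4.3 × 9.81 = 42.18 N down at 0.1 m → arm 4.7 m, τ = 42.18 × 4.7 = 198.2 N·m clockwise.
Box: 4.1 × 9.81 = 40.22 N down at 0.8 m → arm 4 m, τ = 40.22 × 4 = 160.9 N·m clockwise.
Bucket of sand: 21 × 9.81 = 206 N down at 2.2 m → arm 2.6 m, τ = 206 × 2.6 = 535.6 N·m clockwise.
Speaker: 15 × 9.81 = 147.2 N down at 1.3 m → arm 3.5 m, τ = 147.2 × 3.5 = 515.2 N·m clockwise.
Net moment of the loads = 1857 N·m clockwise.
The upward force F acts at a point 1.2 m from the right end, arm 3.6 m, giving F × 3.6 counterclockwise.
Setting net torque to zero: F × 3.6 = 1857 → F = 1857 / 3.6 = 516 N.

F ≈ 516 N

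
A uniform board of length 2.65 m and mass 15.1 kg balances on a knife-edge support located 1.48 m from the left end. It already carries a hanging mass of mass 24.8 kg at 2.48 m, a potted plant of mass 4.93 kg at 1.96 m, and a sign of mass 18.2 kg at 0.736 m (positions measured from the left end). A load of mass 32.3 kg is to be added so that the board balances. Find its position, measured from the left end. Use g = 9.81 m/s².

x ≈ 1.13 m from the left end

About the knife-edge support (at 1.48 m from the left end):
Beam weight: 15.1 × 9.81 = 148.1 N down at 1.325 m → arm 0.155 m, τ = 148.1 × 0.155 = 22.96 N·m counterclockwise.
Hanging mass: 24.8 × 9.81 = 243.3 N down at 2.48 m → arm 1 m, τ = 243.3 × 1 = 243.3 N·m clockwise.
Potted plant: 4.93 × 9.81 = 48.36 N down at 1.96 m → arm 0.48 m, τ = 48.36 × 0.48 = 23.21 N·m clockwise.
Sign: 18.2 × 9.81 = 178.5 N down at 0.736 m → arm 0.744 m, τ = 178.5 × 0.744 = 132.8 N·m counterclockwise.
Net moment of existing loads = 110.8 N·m clockwise.
The load weighs 32.3 × 9.81 = 316.9 N and must supply an equal counterclockwise moment, so its lever arm about the knife-edge support is 110.8 / 316.9 = 0.35 m.
That puts it at 1.48 − 0.35 = 1.13 m from the left end.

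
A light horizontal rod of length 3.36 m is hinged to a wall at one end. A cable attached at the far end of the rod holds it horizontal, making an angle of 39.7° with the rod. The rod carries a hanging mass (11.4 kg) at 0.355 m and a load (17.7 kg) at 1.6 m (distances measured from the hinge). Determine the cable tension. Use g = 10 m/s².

Sum moments about the hinge (the unknown hinge reaction has zero arm there).
Hanging mass: 11.4 × 10 = 114 N down at 0.355 m → arm 0.355 m, τ = 114 × 0.355 = 40.47 N·m clockwise.
Load: 17.7 × 10 = 177 N down at 1.6 m → arm 1.6 m, τ = 177 × 1.6 = 283.2 N·m clockwise.
Total clockwise load moment = 323.7 N·m.
The cable tension T acts at 3.36 m; only its component perpendicular to the rod, T sinθ, produces torque. sin 39.7° = 0.6388.
Balancing moments: T × 3.36 × 0.6388 = 323.7, giving T = 323.7 / 2.146 = 151 N.

T ≈ 151 N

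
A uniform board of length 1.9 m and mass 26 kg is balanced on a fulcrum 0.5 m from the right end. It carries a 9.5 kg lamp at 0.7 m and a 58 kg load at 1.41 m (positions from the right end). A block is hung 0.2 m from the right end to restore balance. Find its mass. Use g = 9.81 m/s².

Choose the fulcrum (at 0.5 m from the right end) as the axis so the support reaction has zero arm there.
Beam weight: 26 × 9.81 = 255.1 N down at 0.95 m → arm 0.45 m, τ = 255.1 × 0.45 = 114.8 N·m counterclockwise.
Lamp: 9.5 × 9.81 = 93.2 N down at 0.7 m → arm 0.2 m, τ = 93.2 × 0.2 = 18.64 N·m counterclockwise.
Load: 58 × 9.81 = 569 N down at 1.41 m → arm 0.91 m, τ = 569 × 0.91 = 517.8 N·m counterclockwise.
Net moment of known loads = 651.2 N·m counterclockwise.
An unknown mass m at 0.2 m has arm 0.3 m; its moment is m·g·0.3 clockwise.
Στ = 0 ⇒ m × 9.81 × 0.3 = 651.2 ⇒ m = 651.2 / (9.81 × 0.3) = 221 kg.

m ≈ 221 kg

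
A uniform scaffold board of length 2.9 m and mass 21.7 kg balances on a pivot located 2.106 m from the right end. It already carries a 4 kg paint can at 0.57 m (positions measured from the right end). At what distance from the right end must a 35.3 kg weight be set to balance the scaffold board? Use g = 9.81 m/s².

x ≈ 2.68 m from the right end

Taking torques about the pivot (at 2.106 m from the right end):
Beam weight: 21.7 × 9.81 = 212.9 N down at 1.45 m → arm 0.656 m, τ = 212.9 × 0.656 = 139.7 N·m clockwise.
Paint can: 4 × 9.81 = 39.24 N down at 0.57 m → arm 1.536 m, τ = 39.24 × 1.536 = 60.27 N·m clockwise.
Net moment of existing loads = 200 N·m clockwise.
The weight weighs 35.3 × 9.81 = 346.3 N and must supply an equal counterclockwise moment, so its lever arm about the pivot is 200 / 346.3 = 0.578 m.
That puts it at 2.106 + 0.578 = 2.68 m from the right end.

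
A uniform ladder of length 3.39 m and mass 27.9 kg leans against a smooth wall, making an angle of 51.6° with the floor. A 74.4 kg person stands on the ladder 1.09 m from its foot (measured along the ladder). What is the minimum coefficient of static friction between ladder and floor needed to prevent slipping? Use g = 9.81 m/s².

Sum moments about the foot of the ladder (the floor normal and friction both act there and drop out).
Ladder weight 27.9×9.81 = 273.7 N acts at 1.695 m along the ladder; its horizontal arm is 1.695·cos51.6° = 1.053 m → τ = 288.2 N·m clockwise.
Person: 74.4×9.81 = 729.9 N at 1.09 m → arm 0.6771 m → τ = 494.2 N·m clockwise.
Wall normal N acts horizontally at the top; its moment arm is the height L sinθ = 3.39·sin51.6° = 2.657 m, counterclockwise.
Στ = 0 ⇒ N × 2.657 = 782.4 ⇒ N = 294.5 N.
ΣFx = 0 ⇒ f = N_wall = 294.5 N. ΣFy = 0 ⇒ N_floor = 1004 N.
μ_min = f / N_floor = 294.5 / 1004 = 0.293.

μ_min ≈ 0.293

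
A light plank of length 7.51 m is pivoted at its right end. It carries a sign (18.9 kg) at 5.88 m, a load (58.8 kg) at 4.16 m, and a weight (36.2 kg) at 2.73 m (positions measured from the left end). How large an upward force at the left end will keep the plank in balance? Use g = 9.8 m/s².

Choose the right end as the axis so the unknown pivot reaction has zero arm there.
Sign: 18.9 × 9.8 = 185.2 N down at 5.88 m → arm 1.63 m, τ = 185.2 × 1.63 = 301.9 N·m counterclockwise.
Load: 58.8 × 9.8 = 576.2 N down at 4.16 m → arm 3.35 m, τ = 576.2 × 3.35 = 1930 N·m counterclockwise.
Weight: 36.2 × 9.8 = 354.8 N down at 2.73 m → arm 4.78 m, τ = 354.8 × 4.78 = 1696 N·m counterclockwise.
Net moment of the loads = 3928 N·m counterclockwise.
The upward force F acts at the left end, arm 7.51 m, giving F × 7.51 clockwise.
Στ = 0 ⇒ F × 7.51 = 3928 ⇒ F = 3928 / 7.51 = 523 N.

F ≈ 523 N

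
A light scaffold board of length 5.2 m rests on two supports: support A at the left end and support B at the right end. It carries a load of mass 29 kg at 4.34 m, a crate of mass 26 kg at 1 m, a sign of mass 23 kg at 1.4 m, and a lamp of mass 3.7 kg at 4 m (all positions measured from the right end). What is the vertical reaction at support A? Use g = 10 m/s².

R_A ≈ 382 N

Sum moments about support B (its reaction then has zero moment arm).
Load: 29 × 10 = 290 N down at 4.34 m → arm 4.34 m, τ = 290 × 4.34 = 1259 N·m counterclockwise.
Crate: 26 × 10 = 260 N down at 1 m → arm 1 m, τ = 260 × 1 = 260 N·m counterclockwise.
Sign: 23 × 10 = 230 N down at 1.4 m → arm 1.4 m, τ = 230 × 1.4 = 322 N·m counterclockwise.
Lamp: 3.7 × 10 = 37 N down at 4 m → arm 4 m, τ = 37 × 4 = 148 N·m counterclockwise.
Net load moment about support B = 1989 N·m counterclockwise.
Reaction R at support A is upward at 5.2 m, arm 5.2 m → moment R × 5.2 clockwise.
Setting net torque to zero: R × 5.2 = 1989 → R = 382 N.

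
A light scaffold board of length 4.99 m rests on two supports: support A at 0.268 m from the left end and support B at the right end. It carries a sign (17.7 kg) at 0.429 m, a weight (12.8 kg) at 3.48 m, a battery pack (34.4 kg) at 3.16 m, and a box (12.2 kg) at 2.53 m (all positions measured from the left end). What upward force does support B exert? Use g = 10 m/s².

R_B ≈ 362 N

Sum moments about support A (its reaction then has zero moment arm).
Sign: 17.7 × 10 = 177 N down at 0.429 m → arm 0.161 m, τ = 177 × 0.161 = 28.5 N·m clockwise.
Weight: 12.8 × 10 = 128 N down at 3.48 m → arm 3.212 m, τ = 128 × 3.212 = 411.1 N·m clockwise.
Battery pack: 34.4 × 10 = 344 N down at 3.16 m → arm 2.892 m, τ = 344 × 2.892 = 994.8 N·m clockwise.
Box: 12.2 × 10 = 122 N down at 2.53 m → arm 2.262 m, τ = 122 × 2.262 = 276 N·m clockwise.
Net load moment about support A = 1710 N·m clockwise.
Reaction R at support B is upward at 4.99 m, arm 4.722 m → moment R × 4.722 counterclockwise.
Setting net torque to zero: R × 4.722 = 1710 → R = 362 N.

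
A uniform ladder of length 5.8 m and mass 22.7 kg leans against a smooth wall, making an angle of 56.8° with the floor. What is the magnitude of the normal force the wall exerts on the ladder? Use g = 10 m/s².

N_wall ≈ 74.3 N

Taking torques about the foot of the ladder:
Ladder weight 22.7×10 = 227 N acts at 2.9 m along the ladder; its horizontal arm is 2.9·cos56.8° = 1.588 m → τ = 360.5 N·m clockwise.
Wall normal N acts horizontally at the top; its moment arm is the height L sinθ = 5.8·sin56.8° = 4.853 m, counterclockwise.
Setting net torque to zero: N × 4.853 = 360.5 → N = 74.3 N.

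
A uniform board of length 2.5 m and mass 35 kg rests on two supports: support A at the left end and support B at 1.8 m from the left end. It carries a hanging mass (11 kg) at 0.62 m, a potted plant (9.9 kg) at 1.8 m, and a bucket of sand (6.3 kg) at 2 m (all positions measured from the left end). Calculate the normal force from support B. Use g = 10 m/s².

R_B ≈ 450 N

Choose support A as the axis so its reaction then has zero moment arm.
Beam weight: 35 × 10 = 350 N down at 1.25 m → arm 1.25 m, τ = 350 × 1.25 = 437.5 N·m clockwise.
Hanging mass: 11 × 10 = 110 N down at 0.62 m → arm 0.62 m, τ = 110 × 0.62 = 68.2 N·m clockwise.
Potted plant: 9.9 × 10 = 99 N down at 1.8 m → arm 1.8 m, τ = 99 × 1.8 = 178.2 N·m clockwise.
Bucket of sand: 6.3 × 10 = 63 N down at 2 m → arm 2 m, τ = 63 × 2 = 126 N·m clockwise.
Net load moment about support A = 809.9 N·m clockwise.
Reaction R at support B is upward at 1.8 m, arm 1.8 m → moment R × 1.8 counterclockwise.
Balancing moments: R × 1.8 = 809.9, giving R = 450 N.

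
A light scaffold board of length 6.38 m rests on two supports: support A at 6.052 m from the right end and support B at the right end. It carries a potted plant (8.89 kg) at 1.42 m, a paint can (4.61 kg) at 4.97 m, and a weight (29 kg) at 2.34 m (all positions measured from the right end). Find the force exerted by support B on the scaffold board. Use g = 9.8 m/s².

Taking torques about support A:
Potted plant: 8.89 × 9.8 = 87.12 N down at 1.42 m → arm 4.632 m, τ = 87.12 × 4.632 = 403.5 N·m clockwise.
Paint can: 4.61 × 9.8 = 45.18 N down at 4.97 m → arm 1.082 m, τ = 45.18 × 1.082 = 48.88 N·m clockwise.
Weight: 29 × 9.8 = 284.2 N down at 2.34 m → arm 3.712 m, τ = 284.2 × 3.712 = 1055 N·m clockwise.
Net load moment about support A = 1507 N·m clockwise.
Reaction R at support B is upward at 0 m, arm 6.052 m → moment R × 6.052 counterclockwise.
Balancing moments: R × 6.052 = 1507, giving R = 249 N.

R_B ≈ 249 N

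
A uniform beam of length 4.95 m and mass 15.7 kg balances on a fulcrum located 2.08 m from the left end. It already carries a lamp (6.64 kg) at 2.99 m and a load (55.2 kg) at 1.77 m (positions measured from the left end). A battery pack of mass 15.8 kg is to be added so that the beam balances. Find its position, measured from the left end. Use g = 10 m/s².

Take moments about the fulcrum (at 2.08 m from the left end).
Beam weight: 15.7 × 10 = 157 N down at 2.475 m → arm 0.395 m, τ = 157 × 0.395 = 62.02 N·m clockwise.
Lamp: 6.64 × 10 = 66.4 N down at 2.99 m → arm 0.91 m, τ = 66.4 × 0.91 = 60.42 N·m clockwise.
Load: 55.2 × 10 = 552 N down at 1.77 m → arm 0.31 m, τ = 552 × 0.31 = 171.1 N·m counterclockwise.
Net moment of existing loads = 48.66 N·m counterclockwise.
The battery pack weighs 15.8 × 10 = 158 N and must supply an equal clockwise moment, so its lever arm about the fulcrum is 48.66 / 158 = 0.308 m.
That puts it at 2.08 + 0.308 = 2.39 m from the left end.

x ≈ 2.39 m from the left end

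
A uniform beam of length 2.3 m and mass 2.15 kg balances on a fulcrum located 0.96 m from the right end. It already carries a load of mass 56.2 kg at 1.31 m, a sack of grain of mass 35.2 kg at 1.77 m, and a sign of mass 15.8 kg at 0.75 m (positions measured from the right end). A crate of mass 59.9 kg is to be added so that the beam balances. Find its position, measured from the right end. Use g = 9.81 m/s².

About the fulcrum (at 0.96 m from the right end):
Beam weight: 2.15 × 9.81 = 21.09 N down at 1.15 m → arm 0.19 m, τ = 21.09 × 0.19 = 4.007 N·m counterclockwise.
Load: 56.2 × 9.81 = 551.3 N down at 1.31 m → arm 0.35 m, τ = 551.3 × 0.35 = 193 N·m counterclockwise.
Sack of grain: 35.2 × 9.81 = 345.3 N down at 1.77 m → arm 0.81 m, τ = 345.3 × 0.81 = 279.7 N·m counterclockwise.
Sign: 15.8 × 9.81 = 155 N down at 0.75 m → arm 0.21 m, τ = 155 × 0.21 = 32.55 N·m clockwise.
Net moment of existing loads = 444.2 N·m counterclockwise.
The crate weighs 59.9 × 9.81 = 587.6 N and must supply an equal clockwise moment, so its lever arm about the fulcrum is 444.2 / 587.6 = 0.756 m.
That puts it at 0.96 − 0.756 = 0.204 m from the right end.

x ≈ 0.204 m from the right end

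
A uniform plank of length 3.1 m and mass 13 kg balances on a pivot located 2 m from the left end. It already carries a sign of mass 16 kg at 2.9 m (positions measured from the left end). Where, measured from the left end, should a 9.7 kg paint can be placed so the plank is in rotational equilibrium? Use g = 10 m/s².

x ≈ 1.12 m from the left end

About the pivot (at 2 m from the left end):
Beam weight: 13 × 10 = 130 N down at 1.55 m → arm 0.45 m, τ = 130 × 0.45 = 58.5 N·m counterclockwise.
Sign: 16 × 10 = 160 N down at 2.9 m → arm 0.9 m, τ = 160 × 0.9 = 144 N·m clockwise.
Net moment of existing loads = 85.5 N·m clockwise.
The paint can weighs 9.7 × 10 = 97 N and must supply an equal counterclockwise moment, so its lever arm about the pivot is 85.5 / 97 = 0.881 m.
That puts it at 2 − 0.881 = 1.12 m from the left end.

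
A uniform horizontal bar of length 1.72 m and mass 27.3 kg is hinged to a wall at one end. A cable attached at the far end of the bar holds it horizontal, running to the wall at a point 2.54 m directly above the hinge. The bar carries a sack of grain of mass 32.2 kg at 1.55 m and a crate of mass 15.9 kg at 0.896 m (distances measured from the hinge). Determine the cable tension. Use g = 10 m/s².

Sum moments about the hinge (the unknown hinge reaction has zero arm there).
Beam weight: 27.3 × 10 = 273 N down at 0.86 m → arm 0.86 m, τ = 273 × 0.86 = 234.8 N·m clockwise.
Sack of grain: 32.2 × 10 = 322 N down at 1.55 m → arm 1.55 m, τ = 322 × 1.55 = 499.1 N·m clockwise.
Crate: 15.9 × 10 = 159 N down at 0.896 m → arm 0.896 m, τ = 159 × 0.896 = 142.5 N·m clockwise.
Total clockwise load moment = 876.4 N·m.
The cable tension T acts at 1.72 m; only its component perpendicular to the bar, T sinθ, produces torque. sinθ = h/√(h²+d²) = 2.54/√(2.54²+1.72²) = 0.828.
Balancing moments: T × 1.72 × 0.828 = 876.4, giving T = 876.4 / 1.424 = 615 N.

T ≈ 615 N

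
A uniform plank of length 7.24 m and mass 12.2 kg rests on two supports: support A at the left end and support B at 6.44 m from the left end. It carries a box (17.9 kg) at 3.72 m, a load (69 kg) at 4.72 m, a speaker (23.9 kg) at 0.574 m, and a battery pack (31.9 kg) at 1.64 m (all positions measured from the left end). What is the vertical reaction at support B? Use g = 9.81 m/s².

Choose support A as the axis so its reaction then has zero moment arm.
Beam weight: 12.2 × 9.81 = 119.7 N down at 3.62 m → arm 3.62 m, τ = 119.7 × 3.62 = 433.3 N·m clockwise.
Box: 17.9 × 9.81 = 175.6 N down at 3.72 m → arm 3.72 m, τ = 175.6 × 3.72 = 653.2 N·m clockwise.
Load: 69 × 9.81 = 676.9 N down at 4.72 m → arm 4.72 m, τ = 676.9 × 4.72 = 3195 N·m clockwise.
Speaker: 23.9 × 9.81 = 234.5 N down at 0.574 m → arm 0.574 m, τ = 234.5 × 0.574 = 134.6 N·m clockwise.
Battery pack: 31.9 × 9.81 = 312.9 N down at 1.64 m → arm 1.64 m, τ = 312.9 × 1.64 = 513.2 N·m clockwise.
Net load moment about support A = 4929 N·m clockwise.
Reaction R at support B is upward at 6.44 m, arm 6.44 m → moment R × 6.44 counterclockwise.
Balancing moments: R × 6.44 = 4929, giving R = 765 N.

R_B ≈ 765 N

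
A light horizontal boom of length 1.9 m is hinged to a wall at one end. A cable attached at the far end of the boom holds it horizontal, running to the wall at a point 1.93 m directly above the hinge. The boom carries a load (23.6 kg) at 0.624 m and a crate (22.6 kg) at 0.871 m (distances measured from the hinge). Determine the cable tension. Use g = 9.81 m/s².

T ≈ 249 N

About the hinge:
Load: 23.6 × 9.81 = 231.5 N down at 0.624 m → arm 0.624 m, τ = 231.5 × 0.624 = 144.5 N·m clockwise.
Crate: 22.6 × 9.81 = 221.7 N down at 0.871 m → arm 0.871 m, τ = 221.7 × 0.871 = 193.1 N·m clockwise.
Total clockwise load moment = 337.6 N·m.
The cable tension T acts at 1.9 m; only its component perpendicular to the boom, T sinθ, produces torque. sinθ = h/√(h²+d²) = 1.93/√(1.93²+1.9²) = 0.7126.
Στ = 0 ⇒ T × 1.9 × 0.7126 = 337.6 ⇒ T = 337.6 / 1.354 = 249 N.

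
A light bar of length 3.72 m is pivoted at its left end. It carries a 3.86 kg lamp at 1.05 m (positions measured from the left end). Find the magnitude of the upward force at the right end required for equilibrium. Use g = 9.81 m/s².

Take moments about the left end.
Lamp: 3.86 × 9.81 = 37.87 N down at 1.05 m → arm 1.05 m, τ = 37.87 × 1.05 = 39.76 N·m clockwise.
Net moment of the loads = 39.76 N·m clockwise.
The upward force F acts at the right end, arm 3.72 m, giving F × 3.72 counterclockwise.
For rotational equilibrium, F × 3.72 = 39.76, so F = 39.76 / 3.72 = 10.7 N.

F ≈ 10.7 N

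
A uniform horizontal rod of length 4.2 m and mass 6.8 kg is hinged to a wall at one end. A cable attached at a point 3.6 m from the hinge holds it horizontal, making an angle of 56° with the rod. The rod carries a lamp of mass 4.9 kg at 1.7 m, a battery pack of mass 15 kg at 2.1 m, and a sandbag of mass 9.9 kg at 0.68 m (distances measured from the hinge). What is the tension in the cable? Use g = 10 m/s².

T ≈ 204 N

Take moments about the hinge.
Beam weight: 6.8 × 10 = 68 N down at 2.1 m → arm 2.1 m, τ = 68 × 2.1 = 142.8 N·m clockwise.
Lamp: 4.9 × 10 = 49 N down at 1.7 m → arm 1.7 m, τ = 49 × 1.7 = 83.3 N·m clockwise.
Battery pack: 15 × 10 = 150 N down at 2.1 m → arm 2.1 m, τ = 150 × 2.1 = 315 N·m clockwise.
Sandbag: 9.9 × 10 = 99 N down at 0.68 m → arm 0.68 m, τ = 99 × 0.68 = 67.32 N·m clockwise.
Total clockwise load moment = 608.4 N·m.
The cable tension T acts at 3.6 m; only its component perpendicular to the rod, T sinθ, produces torque. sin 56° = 0.829.
Setting net torque to zero: T × 3.6 × 0.829 = 608.4 → T = 608.4 / 2.984 = 204 N.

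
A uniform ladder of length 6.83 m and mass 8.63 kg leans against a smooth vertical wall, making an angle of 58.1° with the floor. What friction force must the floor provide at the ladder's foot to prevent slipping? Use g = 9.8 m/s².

Choose the foot of the ladder as the axis so the floor normal and friction both act there and drop out.
Ladder weight 8.63×9.8 = 84.57 N acts at 3.415 m along the ladder; its horizontal arm is 3.415·cos58.1° = 1.805 m → τ = 152.6 N·m clockwise.
Wall normal N acts horizontally at the top; its moment arm is the height L sinθ = 6.83·sin58.1° = 5.798 m, counterclockwise.
For rotational equilibrium, N × 5.798 = 152.6, so N = 26.3 N.
ΣFx = 0: friction at the foot balances the wall's push, so f = N_wall = 26.3 N.

f ≈ 26.3 N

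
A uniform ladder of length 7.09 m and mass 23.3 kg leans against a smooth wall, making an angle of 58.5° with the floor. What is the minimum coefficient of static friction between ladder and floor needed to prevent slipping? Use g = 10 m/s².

μ_min ≈ 0.306

Taking torques about the foot of the ladder:
Ladder weight 23.3×10 = 233 N acts at 3.545 m along the ladder; its horizontal arm is 3.545·cos58.5° = 1.852 m → τ = 431.5 N·m clockwise.
Wall normal N acts horizontally at the top; its moment arm is the height L sinθ = 7.09·sin58.5° = 6.045 m, counterclockwise.
Balancing moments: N × 6.045 = 431.5, giving N = 71.38 N.
ΣFx = 0 ⇒ f = N_wall = 71.38 N. ΣFy = 0 ⇒ N_floor = 233 N.
μ_min = f / N_floor = 71.38 / 233 = 0.306.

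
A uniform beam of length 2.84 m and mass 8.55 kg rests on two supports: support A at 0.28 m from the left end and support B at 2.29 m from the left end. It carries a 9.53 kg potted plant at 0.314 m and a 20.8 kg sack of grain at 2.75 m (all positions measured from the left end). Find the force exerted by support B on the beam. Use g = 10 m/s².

Sum moments about support A (its reaction then has zero moment arm).
Beam weight: 8.55 × 10 = 85.5 N down at 1.42 m → arm 1.14 m, τ = 85.5 × 1.14 = 97.47 N·m clockwise.
Potted plant: 9.53 × 10 = 95.3 N down at 0.314 m → arm 0.034 m, τ = 95.3 × 0.034 = 3.24 N·m clockwise.
Sack of grain: 20.8 × 10 = 208 N down at 2.75 m → arm 2.47 m, τ = 208 × 2.47 = 513.8 N·m clockwise.
Net load moment about support A = 614.5 N·m clockwise.
Reaction R at support B is upward at 2.29 m, arm 2.01 m → moment R × 2.01 counterclockwise.
Στ = 0 ⇒ R × 2.01 = 614.5 ⇒ R = 306 N.

R_B ≈ 306 N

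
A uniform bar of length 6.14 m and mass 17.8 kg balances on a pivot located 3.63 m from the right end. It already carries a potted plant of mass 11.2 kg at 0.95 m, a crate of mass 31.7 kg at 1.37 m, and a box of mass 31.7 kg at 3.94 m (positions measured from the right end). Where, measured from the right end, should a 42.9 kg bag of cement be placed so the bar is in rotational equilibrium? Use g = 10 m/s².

x ≈ 6 m from the right end

Choose the pivot (at 3.63 m from the right end) as the axis so the support reaction has zero arm there.
Beam weight: 17.8 × 10 = 178 N down at 3.07 m → arm 0.56 m, τ = 178 × 0.56 = 99.68 N·m clockwise.
Potted plant: 11.2 × 10 = 112 N down at 0.95 m → arm 2.68 m, τ = 112 × 2.68 = 300.2 N·m clockwise.
Crate: 31.7 × 10 = 317 N down at 1.37 m → arm 2.26 m, τ = 317 × 2.26 = 716.4 N·m clockwise.
Box: 31.7 × 10 = 317 N down at 3.94 m → arm 0.31 m, τ = 317 × 0.31 = 98.27 N·m counterclockwise.
Net moment of existing loads = 1018 N·m clockwise.
The bag of cement weighs 42.9 × 10 = 429 N and must supply an equal counterclockwise moment, so its lever arm about the pivot is 1018 / 429 = 2.37 m.
That puts it at 3.63 + 2.37 = 6 m from the right end.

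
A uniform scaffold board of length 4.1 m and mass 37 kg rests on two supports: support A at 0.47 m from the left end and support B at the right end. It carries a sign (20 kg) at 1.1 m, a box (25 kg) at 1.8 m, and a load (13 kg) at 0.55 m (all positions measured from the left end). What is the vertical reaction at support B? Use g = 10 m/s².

Taking torques about support A:
Beam weight: 37 × 10 = 370 N down at 2.05 m → arm 1.58 m, τ = 370 × 1.58 = 584.6 N·m clockwise.
Sign: 20 × 10 = 200 N down at 1.1 m → arm 0.63 m, τ = 200 × 0.63 = 126 N·m clockwise.
Box: 25 × 10 = 250 N down at 1.8 m → arm 1.33 m, τ = 250 × 1.33 = 332.5 N·m clockwise.
Load: 13 × 10 = 130 N down at 0.55 m → arm 0.08 m, τ = 130 × 0.08 = 10.4 N·m clockwise.
Net load moment about support A = 1054 N·m clockwise.
Reaction R at support B is upward at 4.1 m, arm 3.63 m → moment R × 3.63 counterclockwise.
Setting net torque to zero: R × 3.63 = 1054 → R = 290 N.

R_B ≈ 290 N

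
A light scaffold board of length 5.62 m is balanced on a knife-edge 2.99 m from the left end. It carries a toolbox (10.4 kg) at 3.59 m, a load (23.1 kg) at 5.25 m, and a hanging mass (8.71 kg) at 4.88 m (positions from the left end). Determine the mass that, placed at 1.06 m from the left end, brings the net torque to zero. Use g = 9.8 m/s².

m ≈ 38.8 kg

Taking torques about the knife-edge (at 2.99 m from the left end):
Toolbox: 10.4 × 9.8 = 101.9 N down at 3.59 m → arm 0.6 m, τ = 101.9 × 0.6 = 61.14 N·m clockwise.
Load: 23.1 × 9.8 = 226.4 N down at 5.25 m → arm 2.26 m, τ = 226.4 × 2.26 = 511.7 N·m clockwise.
Hanging mass: 8.71 × 9.8 = 85.36 N down at 4.88 m → arm 1.89 m, τ = 85.36 × 1.89 = 161.3 N·m clockwise.
Net moment of known loads = 734.1 N·m clockwise.
An unknown mass m at 1.06 m has arm 1.93 m; its moment is m·g·1.93 counterclockwise.
For rotational equilibrium, m × 9.8 × 1.93 = 734.1, so m = 734.1 / (9.8 × 1.93) = 38.8 kg.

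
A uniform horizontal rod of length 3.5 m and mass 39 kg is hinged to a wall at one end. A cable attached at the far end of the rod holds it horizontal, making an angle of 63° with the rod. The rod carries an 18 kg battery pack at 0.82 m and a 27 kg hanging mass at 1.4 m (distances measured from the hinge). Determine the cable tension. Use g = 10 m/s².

T ≈ 387 N

Take moments about the hinge.
Beam weight: 39 × 10 = 390 N down at 1.75 m → arm 1.75 m, τ = 390 × 1.75 = 682.5 N·m clockwise.
Battery pack: 18 × 10 = 180 N down at 0.82 m → arm 0.82 m, τ = 180 × 0.82 = 147.6 N·m clockwise.
Hanging mass: 27 × 10 = 270 N down at 1.4 m → arm 1.4 m, τ = 270 × 1.4 = 378 N·m clockwise.
Total clockwise load moment = 1208 N·m.
The cable tension T acts at 3.5 m; only its component perpendicular to the rod, T sinθ, produces torque. sin 63° = 0.891.
Setting net torque to zero: T × 3.5 × 0.891 = 1208 → T = 1208 / 3.119 = 387 N.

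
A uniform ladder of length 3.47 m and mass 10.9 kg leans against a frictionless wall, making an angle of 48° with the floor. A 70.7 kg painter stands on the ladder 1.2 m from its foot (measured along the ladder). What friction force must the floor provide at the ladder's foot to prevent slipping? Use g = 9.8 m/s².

Taking torques about the foot of the ladder:
Ladder weight 10.9×9.8 = 106.8 N acts at 1.735 m along the ladder; its horizontal arm is 1.735·cos48° = 1.161 m → τ = 124 N·m clockwise.
Painter: 70.7×9.8 = 692.9 N at 1.2 m → arm 0.803 m → τ = 556.4 N·m clockwise.
Wall normal N acts horizontally at the top; its moment arm is the height L sinθ = 3.47·sin48° = 2.579 m, counterclockwise.
For rotational equilibrium, N × 2.579 = 680.4, so N = 264 N.
ΣFx = 0: friction at the foot balances the wall's push, so f = N_wall = 264 N.

f ≈ 264 N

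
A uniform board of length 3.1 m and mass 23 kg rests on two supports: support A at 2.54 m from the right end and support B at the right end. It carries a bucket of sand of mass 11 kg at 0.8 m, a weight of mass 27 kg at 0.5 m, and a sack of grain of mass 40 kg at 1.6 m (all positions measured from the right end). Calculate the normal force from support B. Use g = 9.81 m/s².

R_B ≈ 520 N

Taking torques about support A:
Beam weight: 23 × 9.81 = 225.6 N down at 1.55 m → arm 0.99 m, τ = 225.6 × 0.99 = 223.3 N·m clockwise.
Bucket of sand: 11 × 9.81 = 107.9 N down at 0.8 m → arm 1.74 m, τ = 107.9 × 1.74 = 187.7 N·m clockwise.
Weight: 27 × 9.81 = 264.9 N down at 0.5 m → arm 2.04 m, τ = 264.9 × 2.04 = 540.4 N·m clockwise.
Sack of grain: 40 × 9.81 = 392.4 N down at 1.6 m → arm 0.94 m, τ = 392.4 × 0.94 = 368.9 N·m clockwise.
Net load moment about support A = 1320 N·m clockwise.
Reaction R at support B is upward at 0 m, arm 2.54 m → moment R × 2.54 counterclockwise.
For rotational equilibrium, R × 2.54 = 1320, so R = 520 N.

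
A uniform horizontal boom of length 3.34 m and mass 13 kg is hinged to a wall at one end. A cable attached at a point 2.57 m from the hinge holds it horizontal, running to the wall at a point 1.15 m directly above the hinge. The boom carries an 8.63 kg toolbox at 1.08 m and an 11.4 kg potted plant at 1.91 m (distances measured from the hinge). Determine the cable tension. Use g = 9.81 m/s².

T ≈ 493 N

Sum moments about the hinge (the unknown hinge reaction has zero arm there).
Beam weight: 13 × 9.81 = 127.5 N down at 1.67 m → arm 1.67 m, τ = 127.5 × 1.67 = 212.9 N·m clockwise.
Toolbox: 8.63 × 9.81 = 84.66 N down at 1.08 m → arm 1.08 m, τ = 84.66 × 1.08 = 91.43 N·m clockwise.
Potted plant: 11.4 × 9.81 = 111.8 N down at 1.91 m → arm 1.91 m, τ = 111.8 × 1.91 = 213.5 N·m clockwise.
Total clockwise load moment = 517.8 N·m.
The cable tension T acts at 2.57 m; only its component perpendicular to the boom, T sinθ, produces torque. sinθ = h/√(h²+d²) = 1.15/√(1.15²+2.57²) = 0.4084.
Στ = 0 ⇒ T × 2.57 × 0.4084 = 517.8 ⇒ T = 517.8 / 1.05 = 493 N.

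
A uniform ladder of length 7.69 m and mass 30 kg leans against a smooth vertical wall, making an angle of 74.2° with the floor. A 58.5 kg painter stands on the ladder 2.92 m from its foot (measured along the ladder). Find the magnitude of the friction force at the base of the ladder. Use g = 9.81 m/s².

About the foot of the ladder:
Ladder weight 30×9.81 = 294.3 N acts at 3.845 m along the ladder; its horizontal arm is 3.845·cos74.2° = 1.047 m → τ = 308.1 N·m clockwise.
Painter: 58.5×9.81 = 573.9 N at 2.92 m → arm 0.7951 m → τ = 456.3 N·m clockwise.
Wall normal N acts horizontally at the top; its moment arm is the height L sinθ = 7.69·sin74.2° = 7.399 m, counterclockwise.
Setting net torque to zero: N × 7.399 = 764.4 → N = 103 N.
ΣFx = 0: friction at the foot balances the wall's push, so f = N_wall = 103 N.

f ≈ 103 N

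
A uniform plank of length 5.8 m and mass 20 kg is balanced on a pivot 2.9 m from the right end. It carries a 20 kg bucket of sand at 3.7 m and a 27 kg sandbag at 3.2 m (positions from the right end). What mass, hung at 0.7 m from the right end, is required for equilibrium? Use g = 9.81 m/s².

Take moments about the pivot (at 2.9 m from the right end).
Beam weight: acts at the pivot, moment arm 0 → no torque.
Bucket of sand: 20 × 9.81 = 196.2 N down at 3.7 m → arm 0.8 m, τ = 196.2 × 0.8 = 157 N·m counterclockwise.
Sandbag: 27 × 9.81 = 264.9 N down at 3.2 m → arm 0.3 m, τ = 264.9 × 0.3 = 79.47 N·m counterclockwise.
Net moment of known loads = 236.5 N·m counterclockwise.
An unknown mass m at 0.7 m has arm 2.2 m; its moment is m·g·2.2 clockwise.
Balancing moments: m × 9.81 × 2.2 = 236.5, giving m = 236.5 / (9.81 × 2.2) = 11 kg.

m ≈ 11 kg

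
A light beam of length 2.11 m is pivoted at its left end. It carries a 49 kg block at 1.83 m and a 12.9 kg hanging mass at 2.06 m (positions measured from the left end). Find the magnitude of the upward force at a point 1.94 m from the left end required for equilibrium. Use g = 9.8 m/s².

Sum moments about the left end (the unknown pivot reaction has zero arm there).
Block: 49 × 9.8 = 480.2 N down at 1.83 m → arm 1.83 m, τ = 480.2 × 1.83 = 878.8 N·m clockwise.
Hanging mass: 12.9 × 9.8 = 126.4 N down at 2.06 m → arm 2.06 m, τ = 126.4 × 2.06 = 260.4 N·m clockwise.
Net moment of the loads = 1139 N·m clockwise.
The upward force F acts at a point 1.94 m from the left end, arm 1.94 m, giving F × 1.94 counterclockwise.
Setting net torque to zero: F × 1.94 = 1139 → F = 1139 / 1.94 = 587 N.

F ≈ 587 N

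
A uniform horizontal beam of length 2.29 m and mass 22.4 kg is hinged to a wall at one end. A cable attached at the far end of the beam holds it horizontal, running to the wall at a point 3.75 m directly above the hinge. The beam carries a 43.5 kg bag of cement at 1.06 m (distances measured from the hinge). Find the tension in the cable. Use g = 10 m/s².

T ≈ 367 N

Take moments about the hinge.
Beam weight: 22.4 × 10 = 224 N down at 1.145 m → arm 1.145 m, τ = 224 × 1.145 = 256.5 N·m clockwise.
Bag of cement: 43.5 × 10 = 435 N down at 1.06 m → arm 1.06 m, τ = 435 × 1.06 = 461.1 N·m clockwise.
Total clockwise load moment = 717.6 N·m.
The cable tension T acts at 2.29 m; only its component perpendicular to the beam, T sinθ, produces torque. sinθ = h/√(h²+d²) = 3.75/√(3.75²+2.29²) = 0.8535.
Setting net torque to zero: T × 2.29 × 0.8535 = 717.6 → T = 717.6 / 1.955 = 367 N.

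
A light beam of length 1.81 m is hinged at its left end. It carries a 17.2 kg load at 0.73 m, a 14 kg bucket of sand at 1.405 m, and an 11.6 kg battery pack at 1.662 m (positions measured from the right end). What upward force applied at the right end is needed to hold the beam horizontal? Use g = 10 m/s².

F ≈ 143 N

Sum moments about the left end (the unknown pivot reaction has zero arm there).
Load: 17.2 × 10 = 172 N down at 0.73 m → arm 1.08 m, τ = 172 × 1.08 = 185.8 N·m clockwise.
Bucket of sand: 14 × 10 = 140 N down at 1.405 m → arm 0.405 m, τ = 140 × 0.405 = 56.7 N·m clockwise.
Battery pack: 11.6 × 10 = 116 N down at 1.662 m → arm 0.148 m, τ = 116 × 0.148 = 17.17 N·m clockwise.
Net moment of the loads = 259.7 N·m clockwise.
The upward force F acts at the right end, arm 1.81 m, giving F × 1.81 counterclockwise.
Setting net torque to zero: F × 1.81 = 259.7 → F = 259.7 / 1.81 = 143 N.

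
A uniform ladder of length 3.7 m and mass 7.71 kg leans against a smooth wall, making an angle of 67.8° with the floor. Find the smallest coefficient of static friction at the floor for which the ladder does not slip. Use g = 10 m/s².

μ_min ≈ 0.204

Choose the foot of the ladder as the axis so the floor normal and friction both act there and drop out.
Ladder weight 7.71×10 = 77.1 N acts at 1.85 m along the ladder; its horizontal arm is 1.85·cos67.8° = 0.699 m → τ = 53.89 N·m clockwise.
Wall normal N acts horizontally at the top; its moment arm is the height L sinθ = 3.7·sin67.8° = 3.426 m, counterclockwise.
Setting net torque to zero: N × 3.426 = 53.89 → N = 15.73 N.
ΣFx = 0 ⇒ f = N_wall = 15.73 N. ΣFy = 0 ⇒ N_floor = 77.1 N.
μ_min = f / N_floor = 15.73 / 77.1 = 0.204.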